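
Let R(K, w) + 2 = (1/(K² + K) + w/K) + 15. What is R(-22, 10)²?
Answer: 277729/1764 ≈ 157.44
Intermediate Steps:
R(K, w) = 13 + 1/(K + K²) + w/K (R(K, w) = -2 + ((1/(K² + K) + w/K) + 15) = -2 + ((1/(K + K²) + w/K) + 15) = -2 + (15 + 1/(K + K²) + w/K) = 13 + 1/(K + K²) + w/K)
R(-22, 10)² = ((1 + 10 + 13*(-22) + 13*(-22)² - 22*10)/((-22)*(1 - 22)))² = (-1/22*(1 + 10 - 286 + 13*484 - 220)/(-21))² = (-1/22*(-1/21)*(1 + 10 - 286 + 6292 - 220))² = (-1/22*(-1/21)*5797)² = (527/42)² = 277729/1764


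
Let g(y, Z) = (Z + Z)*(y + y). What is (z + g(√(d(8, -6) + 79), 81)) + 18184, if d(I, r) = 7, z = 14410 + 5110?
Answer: 37704 + 324*√86 ≈ 40709.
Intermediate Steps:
z = 19520
g(y, Z) = 4*Z*y (g(y, Z) = (2*Z)*(2*y) = 4*Z*y)
(z + g(√(d(8, -6) + 79), 81)) + 18184 = (19520 + 4*81*√(7 + 79)) + 18184 = (19520 + 4*81*√86) + 18184 = (19520 + 324*√86) + 18184 = 37704 + 324*√86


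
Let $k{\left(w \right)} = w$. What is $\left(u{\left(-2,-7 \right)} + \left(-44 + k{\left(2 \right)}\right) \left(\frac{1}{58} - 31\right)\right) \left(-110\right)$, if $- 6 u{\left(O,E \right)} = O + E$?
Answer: $- \frac{4155855}{29} \approx -1.4331 \cdot 10^{5}$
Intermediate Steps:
$u{\left(O,E \right)} = - \frac{E}{6} - \frac{O}{6}$ ($u{\left(O,E \right)} = - \frac{O + E}{6} = - \frac{E + O}{6} = - \frac{E}{6} - \frac{O}{6}$)
$\left(u{\left(-2,-7 \right)} + \left(-44 + k{\left(2 \right)}\right) \left(\frac{1}{58} - 31\right)\right) \left(-110\right) = \left(\left(\left(- \frac{1}{6}\right) \left(-7\right) - - \frac{1}{3}\right) + \left(-44 + 2\right) \left(\frac{1}{58} - 31\right)\right) \left(-110\right) = \left(\left(\frac{7}{6} + \frac{1}{3}\right) - 42 \left(\frac{1}{58} - 31\right)\right) \left(-110\right) = \left(\frac{3}{2} - - \frac{37737}{29}\right) \left(-110\right) = \left(\frac{3}{2} + \frac{37737}{29}\right) \left(-110\right) = \frac{75561}{58} \left(-110\right) = - \frac{4155855}{29}$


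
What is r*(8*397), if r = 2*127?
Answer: 806704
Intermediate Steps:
r = 254
r*(8*397) = 254*(8*397) = 254*3176 = 806704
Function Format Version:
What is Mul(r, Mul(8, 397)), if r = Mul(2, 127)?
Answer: 806704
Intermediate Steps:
r = 254
Mul(r, Mul(8, 397)) = Mul(254, Mul(8, 397)) = Mul(254, 3176) = 806704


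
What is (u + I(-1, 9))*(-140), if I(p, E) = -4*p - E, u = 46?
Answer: -5740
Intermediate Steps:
I(p, E) = -E - 4*p
(u + I(-1, 9))*(-140) = (46 + (-1*9 - 4*(-1)))*(-140) = (46 + (-9 + 4))*(-140) = (46 - 5)*(-140) = 41*(-140) = -5740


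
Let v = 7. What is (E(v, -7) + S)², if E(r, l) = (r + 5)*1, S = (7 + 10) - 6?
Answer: 529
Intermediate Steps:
S = 11 (S = 17 - 6 = 11)
E(r, l) = 5 + r (E(r, l) = (5 + r)*1 = 5 + r)
(E(v, -7) + S)² = ((5 + 7) + 11)² = (12 + 11)² = 23² = 529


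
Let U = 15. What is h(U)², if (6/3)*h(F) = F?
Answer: 225/4 ≈ 56.250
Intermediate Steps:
h(F) = F/2
h(U)² = ((½)*15)² = (15/2)² = 225/4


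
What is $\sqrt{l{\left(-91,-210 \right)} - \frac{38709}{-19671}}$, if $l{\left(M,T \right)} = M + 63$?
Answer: $\frac{i \sqrt{1119234001}}{6557} \approx 5.1022 i$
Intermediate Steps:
$l{\left(M,T \right)} = 63 + M$
$\sqrt{l{\left(-91,-210 \right)} - \frac{38709}{-19671}} = \sqrt{\left(63 - 91\right) - \frac{38709}{-19671}} = \sqrt{-28 - - \frac{12903}{6557}} = \sqrt{-28 + \frac{12903}{6557}} = \sqrt{- \frac{170693}{6557}} = \frac{i \sqrt{1119234001}}{6557}$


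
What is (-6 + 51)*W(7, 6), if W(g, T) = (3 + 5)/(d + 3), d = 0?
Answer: 120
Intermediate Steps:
W(g, T) = 8/3 (W(g, T) = (3 + 5)/(0 + 3) = 8/3)
(-6 + 51)*W(7, 6) = (-6 + 51)*(8/3) = 45*(8/3) = 120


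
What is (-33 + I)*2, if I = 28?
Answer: -10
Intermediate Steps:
(-33 + I)*2 = (-33 + 28)*2 = -5*2 = -10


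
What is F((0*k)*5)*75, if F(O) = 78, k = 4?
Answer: 5850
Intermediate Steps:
F((0*k)*5)*75 = 78*75 = 5850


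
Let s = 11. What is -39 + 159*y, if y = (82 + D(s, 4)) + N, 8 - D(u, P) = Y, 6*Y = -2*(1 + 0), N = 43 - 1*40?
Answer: 14801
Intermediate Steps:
N = 3 (N = 43 - 40 = 3)
Y = -⅓ (Y = (-2*(1 + 0))/6 = (-2*1)/6 = (⅙)*(-2) = -⅓ ≈ -0.33333)
D(u, P) = 25/3 (D(u, P) = 8 - 1*(-⅓) = 8 + ⅓ = 25/3)
y = 280/3 (y = (82 + 25/3) + 3 = 271/3 + 3 = 280/3 ≈ 93.333)
-39 + 159*y = -39 + 159*(280/3) = -39 + 14840 = 14801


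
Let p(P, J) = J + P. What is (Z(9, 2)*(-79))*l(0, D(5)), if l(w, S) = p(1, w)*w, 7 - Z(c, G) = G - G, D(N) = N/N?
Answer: 0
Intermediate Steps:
D(N) = 1
Z(c, G) = 7 (Z(c, G) = 7 - (G - G) = 7 - 1*0 = 7 + 0 = 7)
l(w, S) = w*(1 + w) (l(w, S) = (w + 1)*w = (1 + w)*w = w*(1 + w))
(Z(9, 2)*(-79))*l(0, D(5)) = (7*(-79))*(0*(1 + 0)) = -0 = -553*0 = 0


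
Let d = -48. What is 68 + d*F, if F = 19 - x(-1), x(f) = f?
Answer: -892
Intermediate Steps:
F = 20 (F = 19 - 1*(-1) = 19 + 1 = 20)
68 + d*F = 68 - 48*20 = 68 - 960 = -892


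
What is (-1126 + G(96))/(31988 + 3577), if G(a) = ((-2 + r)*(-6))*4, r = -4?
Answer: -982/35565 ≈ -0.027611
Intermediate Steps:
G(a) = 144 (G(a) = ((-2 - 4)*(-6))*4 = -6*(-6)*4 = 36*4 = 144)
(-1126 + G(96))/(31988 + 3577) = (-1126 + 144)/(31988 + 3577) = -982/35565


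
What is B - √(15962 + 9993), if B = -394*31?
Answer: -12214 - √25955 ≈ -12375.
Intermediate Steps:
B = -12214
B - √(15962 + 9993) = -12214 - √(15962 + 9993) = -12214 - √25955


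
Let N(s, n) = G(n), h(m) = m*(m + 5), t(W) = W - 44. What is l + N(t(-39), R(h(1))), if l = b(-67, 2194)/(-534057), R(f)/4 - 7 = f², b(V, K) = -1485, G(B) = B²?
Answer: 5266514591/178019 ≈ 29584.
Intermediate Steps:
t(W) = -44 + W
h(m) = m*(5 + m)
R(f) = 28 + 4*f²
N(s, n) = n²
l = 495/178019 (l = -1485/(-534057) = -1485*(-1/534057) = 495/178019 ≈ 0.0027806)
l + N(t(-39), R(h(1))) = 495/178019 + (28 + 4*(1*(5 + 1))²)² = 495/178019 + (28 + 4*(1*6)²)² = 495/178019 + (28 + 4*6²)² = 495/178019 + (28 + 4*36)² = 495/178019 + (28 + 144)² = 495/178019 + 172² = 495/178019 + 29584 = 5266514591/178019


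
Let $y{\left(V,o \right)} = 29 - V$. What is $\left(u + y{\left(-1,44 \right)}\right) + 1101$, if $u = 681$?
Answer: $1812$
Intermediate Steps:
$\left(u + y{\left(-1,44 \right)}\right) + 1101 = \left(681 + \left(29 - -1\right)\right) + 1101 = \left(681 + \left(29 + 1\right)\right) + 1101 = \left(681 + 30\right) + 1101 = 711 + 1101 = 1812$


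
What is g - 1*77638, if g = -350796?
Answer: -428434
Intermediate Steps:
g - 1*77638 = -350796 - 1*77638 = -350796 - 77638 = -428434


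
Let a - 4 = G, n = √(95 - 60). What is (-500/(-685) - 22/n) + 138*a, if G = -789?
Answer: -14841110/137 - 22*√35/35 ≈ -1.0833e+5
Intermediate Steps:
n = √35 ≈ 5.9161
a = -785 (a = 4 - 789 = -785)
(-500/(-685) - 22/n) + 138*a = (-500/(-685) - 22*√35/35) + 138*(-785) = (-500*(-1/685) - 22*√35/35) - 108330 = (100/137 - 22*√35/35) - 108330 = -14841110/137 - 22*√35/35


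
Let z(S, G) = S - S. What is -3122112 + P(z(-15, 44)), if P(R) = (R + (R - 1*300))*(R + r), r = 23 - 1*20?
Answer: -3123012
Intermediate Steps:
z(S, G) = 0
r = 3 (r = 23 - 20 = 3)
P(R) = (-300 + 2*R)*(3 + R) (P(R) = (R + (R - 1*300))*(R + 3) = (R + (R - 300))*(3 + R) = (R + (-300 + R))*(3 + R) = (-300 + 2*R)*(3 + R))
-3122112 + P(z(-15, 44)) = -3122112 + (-900 - 294*0 + 2*0**2) = -3122112 + (-900 + 0 + 2*0) = -3122112 + (-900 + 0 + 0) = -3122112 - 900 = -3123012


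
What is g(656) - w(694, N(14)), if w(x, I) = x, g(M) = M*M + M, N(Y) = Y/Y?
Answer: 430298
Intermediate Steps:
N(Y) = 1
g(M) = M + M² (g(M) = M² + M = M + M²)
g(656) - w(694, N(14)) = 656*(1 + 656) - 1*694 = 656*657 - 694 = 430992 - 694 = 430298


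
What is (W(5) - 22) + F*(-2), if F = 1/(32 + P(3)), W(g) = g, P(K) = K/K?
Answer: -563/33 ≈ -17.061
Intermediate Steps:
P(K) = 1
F = 1/33 (F = 1/(32 + 1) = 1/33 ≈ 0.030303)
(W(5) - 22) + F*(-2) = (5 - 22) + (1/33)*(-2) = -17 - 2/33 = -563/33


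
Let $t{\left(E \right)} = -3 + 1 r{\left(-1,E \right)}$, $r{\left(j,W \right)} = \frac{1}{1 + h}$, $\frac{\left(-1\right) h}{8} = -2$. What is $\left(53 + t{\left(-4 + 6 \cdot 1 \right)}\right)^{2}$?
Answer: $\frac{724201}{289} \approx 2505.9$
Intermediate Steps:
$h = 16$ ($h = \left(-8\right) \left(-2\right) = 16$)
$r{\left(j,W \right)} = \frac{1}{17}$ ($r{\left(j,W \right)} = \frac{1}{1 + 16} = \frac{1}{17}$)
$t{\left(E \right)} = - \frac{50}{17}$ ($t{\left(E \right)} = -3 + 1 \cdot \frac{1}{17} = -3 + \frac{1}{17} = - \frac{50}{17}$)
$\left(53 + t{\left(-4 + 6 \cdot 1 \right)}\right)^{2} = \left(53 - \frac{50}{17}\right)^{2} = \left(\frac{851}{17}\right)^{2} = \frac{724201}{289}$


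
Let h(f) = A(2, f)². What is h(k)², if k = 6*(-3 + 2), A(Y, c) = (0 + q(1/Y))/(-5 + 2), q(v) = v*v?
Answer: 1/20736 ≈ 4.8225e-5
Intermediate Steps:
q(v) = v²
A(Y, c) = -1/(3*Y²) (A(Y, c) = (0 + (1/Y)²)/(-5 + 2) = (0 + Y⁻²)/(-3) = -⅓/Y² = -1/(3*Y²))
k = -6 (k = 6*(-1) = -6)
h(f) = 1/144 (h(f) = (-⅓/2²)² = (-⅓*¼)² = (-1/12)² = 1/144)
h(k)² = (1/144)² = 1/20736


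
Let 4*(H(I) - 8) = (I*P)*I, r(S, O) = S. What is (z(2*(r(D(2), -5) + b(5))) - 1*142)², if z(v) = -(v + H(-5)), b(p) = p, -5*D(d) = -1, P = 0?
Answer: 643204/25 ≈ 25728.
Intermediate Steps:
D(d) = ⅕ (D(d) = -⅕*(-1) = ⅕)
H(I) = 8 (H(I) = 8 + ((I*0)*I)/4 = 8 + (0*I)/4 = 8 + (¼)*0 = 8 + 0 = 8)
z(v) = -8 - v (z(v) = -(v + 8) = -(8 + v) = -8 - v)
(z(2*(r(D(2), -5) + b(5))) - 1*142)² = ((-8 - 2*(⅕ + 5)) - 1*142)² = ((-8 - 2*26/5) - 142)² = ((-8 - 1*52/5) - 142)² = ((-8 - 52/5) - 142)² = (-92/5 - 142)² = (-802/5)² = 643204/25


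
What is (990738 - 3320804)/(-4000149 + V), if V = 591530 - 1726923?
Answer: 1165033/2567771 ≈ 0.45371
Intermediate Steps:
V = -1135393
(990738 - 3320804)/(-4000149 + V) = (990738 - 3320804)/(-4000149 - 1135393) = -2330066/(-5135542) = -2330066*(-1/5135542) = 1165033/2567771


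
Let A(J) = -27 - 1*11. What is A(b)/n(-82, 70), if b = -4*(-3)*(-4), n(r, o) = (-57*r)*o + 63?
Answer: -38/327243 ≈ -0.00011612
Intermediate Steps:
n(r, o) = 63 - 57*o*r (n(r, o) = -57*o*r + 63 = 63 - 57*o*r)
b = -48 (b = 12*(-4) = -48)
A(J) = -38 (A(J) = -27 - 11 = -38)
A(b)/n(-82, 70) = -38/(63 - 57*70*(-82)) = -38/(63 + 327180) = -38/327243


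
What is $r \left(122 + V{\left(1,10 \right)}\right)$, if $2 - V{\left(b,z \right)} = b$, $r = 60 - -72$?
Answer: $16236$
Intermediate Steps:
$r = 132$ ($r = 60 + 72 = 132$)
$V{\left(b,z \right)} = 2 - b$
$r \left(122 + V{\left(1,10 \right)}\right) = 132 \left(122 + \left(2 - 1\right)\right) = 132 \left(122 + 1\right) = 132 \cdot 123 = 16236$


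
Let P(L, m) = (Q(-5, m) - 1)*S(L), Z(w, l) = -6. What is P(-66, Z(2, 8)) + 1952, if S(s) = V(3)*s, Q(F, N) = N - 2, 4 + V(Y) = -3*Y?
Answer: -5770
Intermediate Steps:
V(Y) = -4 - 3*Y
Q(F, N) = -2 + N
S(s) = -13*s (S(s) = (-4 - 3*3)*s = (-4 - 9)*s = -13*s)
P(L, m) = -13*L*(-3 + m) (P(L, m) = ((-2 + m) - 1)*(-13*L) = (-3 + m)*(-13*L) = -13*L*(-3 + m))
P(-66, Z(2, 8)) + 1952 = 13*(-66)*(3 - 1*(-6)) + 1952 = 13*(-66)*(3 + 6) + 1952 = 13*(-66)*9 + 1952 = -7722 + 1952 = -5770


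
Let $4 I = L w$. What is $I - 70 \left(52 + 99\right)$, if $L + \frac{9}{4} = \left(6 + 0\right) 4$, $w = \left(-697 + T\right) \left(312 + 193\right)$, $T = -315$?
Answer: $- \frac{11157835}{4} \approx -2.7895 \cdot 10^{6}$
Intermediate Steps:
$w = -511060$ ($w = \left(-697 - 315\right) \left(312 + 193\right) = \left(-1012\right) 505 = -511060$)
$L = \frac{87}{4}$ ($L = - \frac{9}{4} + \left(6 + 0\right) 4 = - \frac{9}{4} + 6 \cdot 4 = - \frac{9}{4} + 24 = \frac{87}{4} \approx 21.75$)
$I = - \frac{11115555}{4}$ ($I = \frac{\frac{87}{4} \left(-511060\right)}{4} = \frac{1}{4} \left(-11115555\right) = - \frac{11115555}{4} \approx -2.7789 \cdot 10^{6}$)
$I - 70 \left(52 + 99\right) = - \frac{11115555}{4} - 70 \left(52 + 99\right) = - \frac{11115555}{4} - 70 \cdot 151 = - \frac{11115555}{4} - 10570 = - \frac{11157835}{4}$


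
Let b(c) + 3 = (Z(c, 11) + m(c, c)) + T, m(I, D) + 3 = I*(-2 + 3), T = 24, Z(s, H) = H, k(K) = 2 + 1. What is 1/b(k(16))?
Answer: 1/32 ≈ 0.031250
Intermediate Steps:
k(K) = 3
m(I, D) = -3 + I (m(I, D) = -3 + I*(-2 + 3) = -3 + I*1 = -3 + I)
b(c) = 29 + c (b(c) = -3 + ((11 + (-3 + c)) + 24) = -3 + ((8 + c) + 24) = -3 + (32 + c) = 29 + c)
1/b(k(16)) = 1/(29 + 3) = 1/32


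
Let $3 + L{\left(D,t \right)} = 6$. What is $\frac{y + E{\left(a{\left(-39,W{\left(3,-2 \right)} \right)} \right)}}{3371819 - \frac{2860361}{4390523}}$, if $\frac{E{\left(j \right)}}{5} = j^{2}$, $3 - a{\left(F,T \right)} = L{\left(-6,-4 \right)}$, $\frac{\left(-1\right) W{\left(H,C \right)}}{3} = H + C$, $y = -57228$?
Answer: $- \frac{62815212561}{3701011502744} \approx -0.016972$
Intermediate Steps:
$L{\left(D,t \right)} = 3$ ($L{\left(D,t \right)} = -3 + 6 = 3$)
$W{\left(H,C \right)} = - 3 C - 3 H$ ($W{\left(H,C \right)} = - 3 \left(H + C\right) = - 3 \left(C + H\right) = - 3 C - 3 H$)
$a{\left(F,T \right)} = 0$ ($a{\left(F,T \right)} = 3 - 3 = 0$)
$E{\left(j \right)} = 5 j^{2}$
$\frac{y + E{\left(a{\left(-39,W{\left(3,-2 \right)} \right)} \right)}}{3371819 - \frac{2860361}{4390523}} = \frac{-57228 + 5 \cdot 0^{2}}{3371819 - \frac{2860361}{4390523}} = \frac{-57228 + 5 \cdot 0}{3371819 - \frac{2860361}{4390523}} = \frac{-57228 + 0}{3371819 - \frac{2860361}{4390523}} = - \frac{57228}{\frac{14804046010976}{4390523}} = \left(-57228\right) \frac{4390523}{14804046010976} = - \frac{62815212561}{3701011502744}$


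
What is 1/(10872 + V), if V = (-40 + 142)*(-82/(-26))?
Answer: 13/145518 ≈ 8.9336e-5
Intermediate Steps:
V = 4182/13 (V = 102*(-82*(-1/26)) = 102*(41/13) = 4182/13 ≈ 321.69)
1/(10872 + V) = 1/(10872 + 4182/13) = 1/(145518/13) = 13/145518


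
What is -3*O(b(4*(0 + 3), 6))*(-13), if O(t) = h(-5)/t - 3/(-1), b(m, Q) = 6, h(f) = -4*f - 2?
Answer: 234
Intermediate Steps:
h(f) = -2 - 4*f
O(t) = 3 + 18/t (O(t) = (-2 - 4*(-5))/t - 3/(-1) = (-2 + 20)/t - 3*(-1) = 18/t + 3 = 3 + 18/t)
-3*O(b(4*(0 + 3), 6))*(-13) = -3*(3 + 18/6)*(-13) = -3*(3 + 18*(⅙))*(-13) = -3*(3 + 3)*(-13) = -3*6*(-13) = -1*18*(-13) = -18*(-13) = 234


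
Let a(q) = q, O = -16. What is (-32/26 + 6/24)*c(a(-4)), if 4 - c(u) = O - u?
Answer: -204/13 ≈ -15.692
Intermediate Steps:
c(u) = 20 + u (c(u) = 4 - (-16 - u) = 4 + (16 + u) = 20 + u)
(-32/26 + 6/24)*c(a(-4)) = (-32/26 + 6/24)*(20 - 4) = (-32*1/26 + 6*(1/24))*16 = (-16/13 + ¼)*16 = -51/52*16 = -204/13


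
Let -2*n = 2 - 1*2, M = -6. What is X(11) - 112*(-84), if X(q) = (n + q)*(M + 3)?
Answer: 9375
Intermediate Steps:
n = 0 (n = -(2 - 1*2)/2 = -(2 - 2)/2 = -½*0 = 0)
X(q) = -3*q (X(q) = (0 + q)*(-6 + 3) = q*(-3) = -3*q)
X(11) - 112*(-84) = -3*11 - 112*(-84) = -33 + 9408 = 9375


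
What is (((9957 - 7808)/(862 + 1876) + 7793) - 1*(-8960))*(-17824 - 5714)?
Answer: -539865955647/1369 ≈ -3.9435e+8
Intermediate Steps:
(((9957 - 7808)/(862 + 1876) + 7793) - 1*(-8960))*(-17824 - 5714) = ((2149/2738 + 7793) + 8960)*(-23538) = (21339383/2738 + 8960)*(-23538) = (45871863/2738)*(-23538) = -539865955647/1369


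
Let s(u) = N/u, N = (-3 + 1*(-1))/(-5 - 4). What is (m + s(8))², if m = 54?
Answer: 946729/324 ≈ 2922.0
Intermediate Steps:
N = 4/9 (N = (-3 - 1)/(-9) = -4*(-⅑) = 4/9 ≈ 0.44444)
s(u) = 4/(9*u)
(m + s(8))² = (54 + (4/9)/8)² = (54 + (4/9)*(⅛))² = (54 + 1/18)² = (973/18)² = 946729/324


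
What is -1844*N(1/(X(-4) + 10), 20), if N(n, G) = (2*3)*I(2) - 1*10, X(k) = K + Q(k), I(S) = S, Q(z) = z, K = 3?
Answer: -3688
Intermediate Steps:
X(k) = 3 + k
N(n, G) = 2 (N(n, G) = (2*3)*2 - 1*10 = 6*2 - 10 = 12 - 10 = 2)
-1844*N(1/(X(-4) + 10), 20) = -1844*2 = -3688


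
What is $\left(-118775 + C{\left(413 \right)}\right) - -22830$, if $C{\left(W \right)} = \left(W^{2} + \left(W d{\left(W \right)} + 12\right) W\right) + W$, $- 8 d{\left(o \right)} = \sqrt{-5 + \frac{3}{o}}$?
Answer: $79993 - \frac{413 i \sqrt{851606}}{8} \approx 79993.0 - 47641.0 i$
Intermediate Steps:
$d{\left(o \right)} = - \frac{\sqrt{-5 + \frac{3}{o}}}{8}$
$C{\left(W \right)} = W + W^{2} + W \left(12 - \frac{W \sqrt{-5 + \frac{3}{W}}}{8}\right)$ ($C{\left(W \right)} = \left(W^{2} + \left(W \left(- \frac{\sqrt{-5 + \frac{3}{W}}}{8}\right) + 12\right) W\right) + W = \left(W^{2} + \left(- \frac{W \sqrt{-5 + \frac{3}{W}}}{8} + 12\right) W\right) + W = \left(W^{2} + \left(12 - \frac{W \sqrt{-5 + \frac{3}{W}}}{8}\right) W\right) + W = \left(W^{2} + W \left(12 - \frac{W \sqrt{-5 + \frac{3}{W}}}{8}\right)\right) + W = W + W^{2} + W \left(12 - \frac{W \sqrt{-5 + \frac{3}{W}}}{8}\right)$)
$\left(-118775 + C{\left(413 \right)}\right) - -22830 = \left(-118775 + \frac{1}{8} \cdot 413 \left(104 + 8 \cdot 413 - 413 \sqrt{\frac{3 - 2065}{413}}\right)\right) - -22830 = \left(-118775 + \frac{1}{8} \cdot 413 \left(104 + 3304 - 413 \sqrt{\frac{3 - 2065}{413}}\right)\right) + \left(-44598 + 67428\right) = \left(-118775 + \frac{1}{8} \cdot 413 \left(104 + 3304 - 413 \sqrt{\frac{1}{413} \left(-2062\right)}\right)\right) + 22830 = \left(-118775 + \frac{1}{8} \cdot 413 \left(104 + 3304 - 413 \sqrt{- \frac{2062}{413}}\right)\right) + 22830 = \left(-118775 + \frac{1}{8} \cdot 413 \left(104 + 3304 - 413 \frac{i \sqrt{851606}}{413}\right)\right) + 22830 = \left(-118775 + \frac{1}{8} \cdot 413 \left(104 + 3304 - i \sqrt{851606}\right)\right) + 22830 = \left(-118775 + \frac{1}{8} \cdot 413 \left(3408 - i \sqrt{851606}\right)\right) + 22830 = \left(-118775 + \left(175938 - \frac{413 i \sqrt{851606}}{8}\right)\right) + 22830 = \left(57163 - \frac{413 i \sqrt{851606}}{8}\right) + 22830 = 79993 - \frac{413 i \sqrt{851606}}{8}$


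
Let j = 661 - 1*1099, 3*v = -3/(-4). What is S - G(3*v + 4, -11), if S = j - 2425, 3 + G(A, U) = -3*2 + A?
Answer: -11435/4 ≈ -2858.8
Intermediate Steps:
v = ¼ (v = (-3/(-4))/3 = (-3*(-¼))/3 = (⅓)*(¾) = ¼ ≈ 0.25000)
j = -438 (j = 661 - 1099 = -438)
G(A, U) = -9 + A (G(A, U) = -3 + (-3*2 + A) = -3 + (-6 + A) = -9 + A)
S = -2863 (S = -438 - 2425 = -2863)
S - G(3*v + 4, -11) = -2863 - (-9 + (3*(¼) + 4)) = -2863 - (-9 + (¾ + 4)) = -2863 - (-9 + 19/4) = -2863 - 1*(-17/4) = -2863 + 17/4 = -11435/4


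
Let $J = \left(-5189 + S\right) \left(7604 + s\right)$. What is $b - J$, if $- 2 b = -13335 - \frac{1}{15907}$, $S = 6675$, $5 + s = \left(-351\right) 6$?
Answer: $- \frac{129736386463}{15907} \approx -8.1559 \cdot 10^{6}$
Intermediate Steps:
$s = -2111$ ($s = -5 - 2106 = -2111$)
$J = 8162598$ ($J = \left(-5189 + 6675\right) \left(7604 - 2111\right) = 1486 \cdot 5493 = 8162598$)
$b = \frac{106059923}{15907}$ ($b = - \frac{-13335 - \frac{1}{15907}}{2} = \left(- \frac{1}{2}\right) \left(- \frac{212119846}{15907}\right) = \frac{106059923}{15907} \approx 6667.5$)
$b - J = \frac{106059923}{15907} - 8162598 = - \frac{129736386463}{15907}$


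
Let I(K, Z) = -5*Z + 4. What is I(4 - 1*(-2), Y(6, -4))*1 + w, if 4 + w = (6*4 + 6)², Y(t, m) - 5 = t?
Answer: 845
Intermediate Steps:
Y(t, m) = 5 + t
I(K, Z) = 4 - 5*Z
w = 896 (w = -4 + (6*4 + 6)² = -4 + (24 + 6)² = -4 + 30² = -4 + 900 = 896)
I(4 - 1*(-2), Y(6, -4))*1 + w = (4 - 5*(5 + 6))*1 + 896 = (4 - 5*11)*1 + 896 = (4 - 55)*1 + 896 = -51*1 + 896 = -51 + 896 = 845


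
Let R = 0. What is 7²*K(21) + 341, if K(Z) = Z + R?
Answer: 1370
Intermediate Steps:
K(Z) = Z (K(Z) = Z + 0 = Z)
7²*K(21) + 341 = 7²*21 + 341 = 49*21 + 341 = 1029 + 341 = 1370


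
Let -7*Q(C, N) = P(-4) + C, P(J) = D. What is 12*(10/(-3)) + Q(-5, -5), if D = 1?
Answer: -276/7 ≈ -39.429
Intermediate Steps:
P(J) = 1
Q(C, N) = -⅐ - C/7 (Q(C, N) = -(1 + C)/7 = -⅐ - C/7)
12*(10/(-3)) + Q(-5, -5) = 12*(10/(-3)) + (-⅐ - ⅐*(-5)) = 12*(10*(-⅓)) + (-⅐ + 5/7) = 12*(-10/3) + 4/7 = -40 + 4/7 = -276/7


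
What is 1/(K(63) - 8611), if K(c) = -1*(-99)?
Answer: -1/8512 ≈ -0.00011748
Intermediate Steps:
K(c) = 99
1/(K(63) - 8611) = 1/(99 - 8611) = 1/(-8512) = -1/8512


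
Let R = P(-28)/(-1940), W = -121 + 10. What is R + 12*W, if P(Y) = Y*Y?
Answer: -646216/485 ≈ -1332.4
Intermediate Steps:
P(Y) = Y²
W = -111
R = -196/485 (R = (-28)²/(-1940) = 784*(-1/1940) = -196/485 ≈ -0.40412)
R + 12*W = -196/485 + 12*(-111) = -196/485 - 1332 = -646216/485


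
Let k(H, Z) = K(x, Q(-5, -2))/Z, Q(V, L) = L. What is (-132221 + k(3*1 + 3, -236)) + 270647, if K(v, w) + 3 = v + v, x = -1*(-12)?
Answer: 32668515/236 ≈ 1.3843e+5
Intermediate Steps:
x = 12
K(v, w) = -3 + 2*v (K(v, w) = -3 + (v + v) = -3 + 2*v)
k(H, Z) = 21/Z (k(H, Z) = (-3 + 2*12)/Z = (-3 + 24)/Z = 21/Z)
(-132221 + k(3*1 + 3, -236)) + 270647 = (-132221 + 21/(-236)) + 270647 = (-132221 + 21*(-1/236)) + 270647 = (-132221 - 21/236) + 270647 = -31204177/236 + 270647 = 32668515/236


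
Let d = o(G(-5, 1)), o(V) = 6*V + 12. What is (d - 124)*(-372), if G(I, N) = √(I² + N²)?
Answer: 41664 - 2232*√26 ≈ 30283.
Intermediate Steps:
o(V) = 12 + 6*V
d = 12 + 6*√26 (d = 12 + 6*√((-5)² + 1²) = 12 + 6*√(25 + 1) = 12 + 6*√26 ≈ 42.594)
(d - 124)*(-372) = ((12 + 6*√26) - 124)*(-372) = (-112 + 6*√26)*(-372) = 41664 - 2232*√26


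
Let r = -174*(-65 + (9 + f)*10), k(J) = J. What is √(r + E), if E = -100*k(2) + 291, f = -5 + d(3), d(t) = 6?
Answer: I*√5999 ≈ 77.453*I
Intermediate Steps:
f = 1 (f = -5 + 6 = 1)
r = -6090 (r = -174*(-65 + (9 + 1)*10) = -174*(-65 + 10*10) = -174*(-65 + 100) = -174*35 = -6090)
E = 91 (E = -100*2 + 291 = -200 + 291 = 91)
√(r + E) = √(-6090 + 91) = √(-5999) = I*√5999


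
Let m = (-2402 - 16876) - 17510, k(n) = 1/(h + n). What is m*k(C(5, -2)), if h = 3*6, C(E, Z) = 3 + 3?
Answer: -9197/6 ≈ -1532.8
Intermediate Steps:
C(E, Z) = 6
h = 18
k(n) = 1/(18 + n)
m = -36788 (m = -19278 - 17510 = -36788)
m*k(C(5, -2)) = -36788/(18 + 6) = -36788/24 = -36788*1/24 = -9197/6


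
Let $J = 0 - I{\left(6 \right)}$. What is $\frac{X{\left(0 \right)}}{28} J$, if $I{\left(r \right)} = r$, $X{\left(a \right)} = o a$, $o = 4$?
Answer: $0$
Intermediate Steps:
$X{\left(a \right)} = 4 a$
$J = -6$ ($J = 0 - 6 = -6$)
$\frac{X{\left(0 \right)}}{28} J = \frac{4 \cdot 0}{28} \left(-6\right) = \frac{1}{28} \cdot 0 \left(-6\right) = 0 \left(-6\right) = 0$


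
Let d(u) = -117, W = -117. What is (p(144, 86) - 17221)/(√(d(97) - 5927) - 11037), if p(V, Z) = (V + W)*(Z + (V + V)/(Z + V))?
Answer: 18867718389/14009462495 + 3418994*I*√1511/14009462495 ≈ 1.3468 + 0.0094866*I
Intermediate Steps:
p(V, Z) = (-117 + V)*(Z + 2*V/(V + Z)) (p(V, Z) = (V - 117)*(Z + (V + V)/(Z + V)) = (-117 + V)*(Z + (2*V)/(V + Z)) = (-117 + V)*(Z + 2*V/(V + Z)))
(p(144, 86) - 17221)/(√(d(97) - 5927) - 11037) = ((-234*144 - 117*86² + 2*144² + 144*86² + 86*144² - 117*144*86)/(144 + 86) - 17221)/(√(-117 - 5927) - 11037) = ((-33696 - 117*7396 + 2*20736 + 144*7396 + 86*20736 - 1448928)/230 - 17221)/(√(-6044) - 11037) = ((-33696 - 865332 + 41472 + 1065024 + 1783296 - 1448928)/230 - 17221)/(2*I*√1511 - 11037) = ((1/230)*541836 - 17221)/(-11037 + 2*I*√1511) = (270918/115 - 17221)/(-11037 + 2*I*√1511) = -1709497/(115*(-11037 + 2*I*√1511))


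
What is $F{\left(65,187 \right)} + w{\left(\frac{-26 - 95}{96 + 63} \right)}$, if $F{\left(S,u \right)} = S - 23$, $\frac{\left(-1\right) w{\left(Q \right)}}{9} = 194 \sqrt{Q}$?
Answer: $42 - \frac{6402 i \sqrt{159}}{53} \approx 42.0 - 1523.1 i$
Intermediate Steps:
$w{\left(Q \right)} = - 1746 \sqrt{Q}$ ($w{\left(Q \right)} = - 9 \cdot 194 \sqrt{Q} = - 1746 \sqrt{Q}$)
$F{\left(S,u \right)} = -23 + S$
$F{\left(65,187 \right)} + w{\left(\frac{-26 - 95}{96 + 63} \right)} = \left(-23 + 65\right) - 1746 \sqrt{\frac{-26 - 95}{96 + 63}} = 42 - 1746 \sqrt{- \frac{121}{159}} = 42 - 1746 \frac{11 i \sqrt{159}}{159} = 42 - \frac{6402 i \sqrt{159}}{53}$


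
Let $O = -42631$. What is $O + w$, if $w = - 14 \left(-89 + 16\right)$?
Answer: $-41609$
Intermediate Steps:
$w = 1022$ ($w = \left(-14\right) \left(-73\right) = 1022$)
$O + w = -42631 + 1022 = -41609$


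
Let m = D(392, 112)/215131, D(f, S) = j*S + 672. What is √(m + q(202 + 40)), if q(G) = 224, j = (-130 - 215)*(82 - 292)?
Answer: 4*√15450032294/30733 ≈ 16.178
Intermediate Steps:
j = 72450 (j = -345*(-210) = 72450)
D(f, S) = 672 + 72450*S (D(f, S) = 72450*S + 672 = 672 + 72450*S)
m = 1159296/30733 (m = (672 + 72450*112)/215131 = (672 + 8114400)*(1/215131) = 8115072*(1/215131) = 1159296/30733 ≈ 37.722)
√(m + q(202 + 40)) = √(1159296/30733 + 224) = √(8043488/30733) = 4*√15450032294/30733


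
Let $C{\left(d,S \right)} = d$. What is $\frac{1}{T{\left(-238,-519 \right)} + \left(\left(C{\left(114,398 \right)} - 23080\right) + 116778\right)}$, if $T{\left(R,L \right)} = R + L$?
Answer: $\frac{1}{93055} \approx 1.0746 \cdot 10^{-5}$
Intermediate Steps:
$T{\left(R,L \right)} = L + R$
$\frac{1}{T{\left(-238,-519 \right)} + \left(\left(C{\left(114,398 \right)} - 23080\right) + 116778\right)} = \frac{1}{\left(-519 - 238\right) + \left(\left(114 - 23080\right) + 116778\right)} = \frac{1}{-757 + \left(-22966 + 116778\right)} = \frac{1}{-757 + 93812} = \frac{1}{93055}$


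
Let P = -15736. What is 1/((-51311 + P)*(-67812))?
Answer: 1/4546591164 ≈ 2.1994e-10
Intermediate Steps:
1/((-51311 + P)*(-67812)) = 1/(-51311 - 15736*(-67812)) = -1/67812/(-67047) = -1/67047*(-1/67812) = 1/4546591164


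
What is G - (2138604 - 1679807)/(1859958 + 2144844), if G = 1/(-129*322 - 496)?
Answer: -4822269475/42084461817 ≈ -0.11459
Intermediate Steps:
G = -1/42034 (G = 1/(-41538 - 496) = 1/(-42034) = -1/42034 ≈ -2.3790e-5)
G - (2138604 - 1679807)/(1859958 + 2144844) = -1/42034 - (2138604 - 1679807)/(1859958 + 2144844) = -1/42034 - 458797/4004802 = -4822269475/42084461817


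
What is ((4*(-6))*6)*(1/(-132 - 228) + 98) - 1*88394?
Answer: -512528/5 ≈ -1.0251e+5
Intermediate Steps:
((4*(-6))*6)*(1/(-132 - 228) + 98) - 1*88394 = (-24*6)*(1/(-360) + 98) - 88394 = -144*(-1/360 + 98) - 88394 = -144*35279/360 - 88394 = -70558/5 - 88394 = -512528/5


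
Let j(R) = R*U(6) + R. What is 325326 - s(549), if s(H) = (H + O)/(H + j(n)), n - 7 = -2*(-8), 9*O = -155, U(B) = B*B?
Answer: 2049551407/6300 ≈ 3.2533e+5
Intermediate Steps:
U(B) = B²
O = -155/9 (O = (⅑)*(-155) = -155/9 ≈ -17.222)
n = 23 (n = 7 - 2*(-8) = 7 + 16 = 23)
j(R) = 37*R (j(R) = R*6² + R = R*36 + R = 36*R + R = 37*R)
s(H) = (-155/9 + H)/(851 + H) (s(H) = (H - 155/9)/(H + 37*23) = (-155/9 + H)/(H + 851) = (-155/9 + H)/(851 + H))
325326 - s(549) = 325326 - (-155/9 + 549)/(851 + 549) = 325326 - 4786/(1400*9) = 325326 - 1*2393/6300 = 325326 - 2393/6300 = 2049551407/6300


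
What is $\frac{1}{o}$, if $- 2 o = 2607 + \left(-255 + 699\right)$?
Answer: $- \frac{2}{3051} \approx -0.00065552$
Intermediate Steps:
$o = - \frac{3051}{2}$ ($o = - \frac{2607 + \left(-255 + 699\right)}{2} = - \frac{2607 + 444}{2} = \left(- \frac{1}{2}\right) 3051 = - \frac{3051}{2} \approx -1525.5$)
$\frac{1}{o} = \frac{1}{- \frac{3051}{2}} = - \frac{2}{3051}$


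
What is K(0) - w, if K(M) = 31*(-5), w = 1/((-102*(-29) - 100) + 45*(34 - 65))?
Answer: -226766/1463 ≈ -155.00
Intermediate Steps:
w = 1/1463 (w = 1/((2958 - 100) + 45*(-31)) = 1/(2858 - 1395) = 1/1463 ≈ 0.00068353)
K(M) = -155
K(0) - w = -155 - 1*1/1463 = -155 - 1/1463 = -226766/1463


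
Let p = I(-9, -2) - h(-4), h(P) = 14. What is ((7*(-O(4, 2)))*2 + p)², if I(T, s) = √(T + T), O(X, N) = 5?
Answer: 7038 - 504*I*√2 ≈ 7038.0 - 712.76*I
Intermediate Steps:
I(T, s) = √2*√T (I(T, s) = √(2*T) = √2*√T)
p = -14 + 3*I*√2 (p = √2*√(-9) - 1*14 = √2*(3*I) - 14 = 3*I*√2 - 14 = -14 + 3*I*√2 ≈ -14.0 + 4.2426*I)
((7*(-O(4, 2)))*2 + p)² = ((7*(-1*5))*2 + (-14 + 3*I*√2))² = ((7*(-5))*2 + (-14 + 3*I*√2))² = (-35*2 + (-14 + 3*I*√2))² = (-70 + (-14 + 3*I*√2))² = (-84 + 3*I*√2)²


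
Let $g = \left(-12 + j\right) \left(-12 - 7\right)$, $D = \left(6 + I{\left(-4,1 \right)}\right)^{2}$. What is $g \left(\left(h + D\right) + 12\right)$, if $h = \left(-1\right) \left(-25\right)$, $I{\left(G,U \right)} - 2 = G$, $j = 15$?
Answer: $-3021$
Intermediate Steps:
$I{\left(G,U \right)} = 2 + G$
$h = 25$
$D = 16$ ($D = \left(6 + \left(2 - 4\right)\right)^{2} = \left(6 - 2\right)^{2} = 4^{2} = 16$)
$g = -57$ ($g = \left(-12 + 15\right) \left(-12 - 7\right) = 3 \left(-19\right) = -57$)
$g \left(\left(h + D\right) + 12\right) = - 57 \left(\left(25 + 16\right) + 12\right) = - 57 \left(41 + 12\right) = \left(-57\right) 53 = -3021$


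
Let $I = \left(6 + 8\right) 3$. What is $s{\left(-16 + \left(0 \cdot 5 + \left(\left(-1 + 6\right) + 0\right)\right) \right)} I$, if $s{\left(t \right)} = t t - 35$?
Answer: $3612$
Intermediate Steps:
$I = 42$ ($I = 14 \cdot 3 = 42$)
$s{\left(t \right)} = -35 + t^{2}$ ($s{\left(t \right)} = t^{2} - 35 = -35 + t^{2}$)
$s{\left(-16 + \left(0 \cdot 5 + \left(\left(-1 + 6\right) + 0\right)\right) \right)} I = \left(-35 + \left(-16 + \left(0 \cdot 5 + \left(\left(-1 + 6\right) + 0\right)\right)\right)^{2}\right) 42 = \left(-35 + \left(-16 + \left(0 + \left(5 + 0\right)\right)\right)^{2}\right) 42 = \left(-35 + \left(-16 + \left(0 + 5\right)\right)^{2}\right) 42 = \left(-35 + \left(-16 + 5\right)^{2}\right) 42 = \left(-35 + \left(-11\right)^{2}\right) 42 = \left(-35 + 121\right) 42 = 86 \cdot 42 = 3612$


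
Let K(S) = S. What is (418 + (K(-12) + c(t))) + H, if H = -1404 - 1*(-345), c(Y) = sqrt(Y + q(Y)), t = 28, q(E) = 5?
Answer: -653 + sqrt(33) ≈ -647.26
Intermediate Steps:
c(Y) = sqrt(5 + Y) (c(Y) = sqrt(Y + 5) = sqrt(5 + Y))
H = -1059 (H = -1404 + 345 = -1059)
(418 + (K(-12) + c(t))) + H = (418 + (-12 + sqrt(5 + 28))) - 1059 = (418 + (-12 + sqrt(33))) - 1059 = (406 + sqrt(33)) - 1059 = -653 + sqrt(33)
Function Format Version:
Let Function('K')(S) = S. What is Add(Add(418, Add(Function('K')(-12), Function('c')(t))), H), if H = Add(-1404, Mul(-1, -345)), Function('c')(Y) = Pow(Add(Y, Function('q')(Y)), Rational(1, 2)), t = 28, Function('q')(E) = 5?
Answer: Add(-653, Pow(33, Rational(1, 2))) ≈ -647.26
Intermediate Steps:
Function('c')(Y) = Pow(Add(5, Y), Rational(1, 2)) (Function('c')(Y) = Pow(Add(Y, 5), Rational(1, 2)) = Pow(Add(5, Y), Rational(1, 2)))
H = -1059 (H = Add(-1404, 345) = -1059)
Add(Add(418, Add(Function('K')(-12), Function('c')(t))), H) = Add(Add(418, Add(-12, Pow(Add(5, 28), Rational(1, 2)))), -1059) = Add(Add(418, Add(-12, Pow(33, Rational(1, 2)))), -1059) = Add(Add(406, Pow(33, Rational(1, 2))), -1059) = Add(-653, Pow(33, Rational(1, 2)))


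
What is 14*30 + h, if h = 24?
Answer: 444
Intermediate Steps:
14*30 + h = 14*30 + 24 = 420 + 24 = 444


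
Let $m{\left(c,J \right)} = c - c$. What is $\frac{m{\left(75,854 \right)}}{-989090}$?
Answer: $0$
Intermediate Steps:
$m{\left(c,J \right)} = 0$
$\frac{m{\left(75,854 \right)}}{-989090} = \frac{0}{-989090} = 0 \left(- \frac{1}{989090}\right) = 0$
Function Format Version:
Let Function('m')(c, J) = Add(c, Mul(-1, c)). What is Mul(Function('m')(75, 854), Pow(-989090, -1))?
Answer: 0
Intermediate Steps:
Function('m')(c, J) = 0
Mul(Function('m')(75, 854), Pow(-989090, -1)) = Mul(0, Pow(-989090, -1)) = Mul(0, Rational(-1, 989090)) = 0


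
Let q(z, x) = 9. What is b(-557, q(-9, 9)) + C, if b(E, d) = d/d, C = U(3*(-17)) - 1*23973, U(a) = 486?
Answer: -23486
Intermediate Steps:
C = -23487 (C = 486 - 1*23973 = 486 - 23973 = -23487)
b(E, d) = 1
b(-557, q(-9, 9)) + C = 1 - 23487 = -23486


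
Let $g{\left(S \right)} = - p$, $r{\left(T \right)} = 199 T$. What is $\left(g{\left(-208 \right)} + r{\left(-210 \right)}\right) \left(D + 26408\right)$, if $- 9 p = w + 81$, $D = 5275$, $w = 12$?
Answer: $-1323705179$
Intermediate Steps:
$p = - \frac{31}{3}$ ($p = - \frac{12 + 81}{9} = \left(- \frac{1}{9}\right) 93 = - \frac{31}{3} \approx -10.333$)
$g{\left(S \right)} = \frac{31}{3}$ ($g{\left(S \right)} = \left(-1\right) \left(- \frac{31}{3}\right) = \frac{31}{3}$)
$\left(g{\left(-208 \right)} + r{\left(-210 \right)}\right) \left(D + 26408\right) = \left(\frac{31}{3} + 199 \left(-210\right)\right) \left(5275 + 26408\right) = \left(\frac{31}{3} - 41790\right) 31683 = \left(- \frac{125339}{3}\right) 31683 = -1323705179$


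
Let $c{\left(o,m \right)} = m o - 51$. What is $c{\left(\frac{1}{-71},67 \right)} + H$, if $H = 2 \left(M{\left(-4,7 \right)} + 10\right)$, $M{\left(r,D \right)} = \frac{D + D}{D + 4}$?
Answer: $- \frac{22960}{781} \approx -29.398$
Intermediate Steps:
$c{\left(o,m \right)} = -51 + m o$
$M{\left(r,D \right)} = \frac{2 D}{4 + D}$
$H = \frac{248}{11}$ ($H = 2 \left(2 \cdot 7 \frac{1}{4 + 7} + 10\right) = 2 \left(2 \cdot 7 \cdot \frac{1}{11} + 10\right) = 2 \left(\frac{14}{11} + 10\right) = 2 \cdot \frac{124}{11} = \frac{248}{11} \approx 22.545$)
$c{\left(\frac{1}{-71},67 \right)} + H = \left(-51 + \frac{67}{-71}\right) + \frac{248}{11} = \left(-51 + 67 \left(- \frac{1}{71}\right)\right) + \frac{248}{11} = \left(-51 - \frac{67}{71}\right) + \frac{248}{11} = - \frac{3688}{71} + \frac{248}{11} = - \frac{22960}{781}$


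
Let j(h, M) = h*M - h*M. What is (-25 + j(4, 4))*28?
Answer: -700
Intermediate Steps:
j(h, M) = 0 (j(h, M) = M*h - M*h = 0)
(-25 + j(4, 4))*28 = (-25 + 0)*28 = -25*28 = -700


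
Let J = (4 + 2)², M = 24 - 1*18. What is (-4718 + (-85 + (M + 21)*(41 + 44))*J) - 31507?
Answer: 43335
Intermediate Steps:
M = 6 (M = 24 - 18 = 6)
J = 36 (J = 6² = 36)
(-4718 + (-85 + (M + 21)*(41 + 44))*J) - 31507 = (-4718 + (-85 + (6 + 21)*(41 + 44))*36) - 31507 = (-4718 + (-85 + 27*85)*36) - 31507 = (-4718 + (-85 + 2295)*36) - 31507 = (-4718 + 2210*36) - 31507 = (-4718 + 79560) - 31507 = 74842 - 31507 = 43335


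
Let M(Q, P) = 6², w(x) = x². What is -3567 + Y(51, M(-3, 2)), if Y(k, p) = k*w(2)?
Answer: -3363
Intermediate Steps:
M(Q, P) = 36
Y(k, p) = 4*k (Y(k, p) = k*2² = k*4 = 4*k)
-3567 + Y(51, M(-3, 2)) = -3567 + 4*51 = -3567 + 204 = -3363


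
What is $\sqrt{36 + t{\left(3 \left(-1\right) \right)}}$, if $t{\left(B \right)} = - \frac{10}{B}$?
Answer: $\frac{\sqrt{354}}{3} \approx 6.2716$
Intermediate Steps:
$\sqrt{36 + t{\left(3 \left(-1\right) \right)}} = \sqrt{36 - \frac{10}{3 \left(-1\right)}} = \sqrt{36 - \frac{10}{-3}} = \sqrt{36 - - \frac{10}{3}} = \sqrt{36 + \frac{10}{3}} = \sqrt{\frac{118}{3}} = \frac{\sqrt{354}}{3}$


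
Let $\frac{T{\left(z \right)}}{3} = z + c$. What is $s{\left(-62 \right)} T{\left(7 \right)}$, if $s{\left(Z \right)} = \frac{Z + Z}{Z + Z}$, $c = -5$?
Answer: $6$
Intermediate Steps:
$s{\left(Z \right)} = 1$ ($s{\left(Z \right)} = \frac{2 Z}{2 Z} = 2 Z \frac{1}{2 Z} = 1$)
$T{\left(z \right)} = -15 + 3 z$ ($T{\left(z \right)} = 3 \left(z - 5\right) = 3 \left(-5 + z\right) = -15 + 3 z$)
$s{\left(-62 \right)} T{\left(7 \right)} = 1 \left(-15 + 3 \cdot 7\right) = 1 \left(-15 + 21\right) = 1 \cdot 6 = 6$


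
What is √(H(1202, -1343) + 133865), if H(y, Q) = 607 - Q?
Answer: √135815 ≈ 368.53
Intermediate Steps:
√(H(1202, -1343) + 133865) = √((607 - 1*(-1343)) + 133865) = √((607 + 1343) + 133865) = √(1950 + 133865) = √135815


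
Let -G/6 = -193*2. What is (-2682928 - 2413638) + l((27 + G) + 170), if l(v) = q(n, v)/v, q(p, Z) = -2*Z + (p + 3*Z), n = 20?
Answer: -12807667825/2513 ≈ -5.0966e+6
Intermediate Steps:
G = 2316 (G = -(-1158)*2 = -6*(-386) = 2316)
q(p, Z) = Z + p
l(v) = (20 + v)/v (l(v) = (v + 20)/v = (20 + v)/v)
(-2682928 - 2413638) + l((27 + G) + 170) = (-2682928 - 2413638) + (20 + ((27 + 2316) + 170))/((27 + 2316) + 170) = -5096566 + (20 + (2343 + 170))/(2343 + 170) = -5096566 + (20 + 2513)/2513 = -5096566 + (1/2513)*2533 = -5096566 + 2533/2513 = -12807667825/2513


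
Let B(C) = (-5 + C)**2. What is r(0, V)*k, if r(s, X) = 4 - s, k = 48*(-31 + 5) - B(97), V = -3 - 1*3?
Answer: -38848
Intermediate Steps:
V = -6 (V = -3 - 3 = -6)
k = -9712 (k = 48*(-31 + 5) - (-5 + 97)**2 = 48*(-26) - 1*92**2 = -1248 - 1*8464 = -1248 - 8464 = -9712)
r(0, V)*k = (4 - 1*0)*(-9712) = (4 + 0)*(-9712) = 4*(-9712) = -38848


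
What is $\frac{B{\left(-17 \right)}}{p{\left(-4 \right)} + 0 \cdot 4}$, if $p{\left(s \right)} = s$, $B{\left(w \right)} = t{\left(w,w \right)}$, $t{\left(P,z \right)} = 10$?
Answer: $- \frac{5}{2} \approx -2.5$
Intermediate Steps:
$B{\left(w \right)} = 10$
$\frac{B{\left(-17 \right)}}{p{\left(-4 \right)} + 0 \cdot 4} = \frac{10}{-4 + 0 \cdot 4} = \frac{10}{-4 + 0} = \frac{10}{-4} = 10 \left(- \frac{1}{4}\right) = - \frac{5}{2}$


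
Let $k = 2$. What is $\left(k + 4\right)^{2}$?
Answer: $36$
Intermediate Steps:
$\left(k + 4\right)^{2} = \left(2 + 4\right)^{2} = 6^{2} = 36$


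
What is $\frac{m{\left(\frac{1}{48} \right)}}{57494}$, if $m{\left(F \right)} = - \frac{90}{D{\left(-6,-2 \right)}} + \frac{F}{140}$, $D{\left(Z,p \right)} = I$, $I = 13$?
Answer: $- \frac{604787}{5022675840} \approx -0.00012041$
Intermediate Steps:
$D{\left(Z,p \right)} = 13$
$m{\left(F \right)} = - \frac{90}{13} + \frac{F}{140}$
$\frac{m{\left(\frac{1}{48} \right)}}{57494} = \frac{- \frac{90}{13} + \frac{1}{140 \cdot 48}}{57494} = \left(- \frac{90}{13} + \frac{1}{140} \cdot \frac{1}{48}\right) \frac{1}{57494} = \left(- \frac{90}{13} + \frac{1}{6720}\right) \frac{1}{57494} = \left(- \frac{604787}{87360}\right) \frac{1}{57494} = - \frac{604787}{5022675840}$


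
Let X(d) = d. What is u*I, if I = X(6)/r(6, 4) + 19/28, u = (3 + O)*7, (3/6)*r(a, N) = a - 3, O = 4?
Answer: 329/4 ≈ 82.250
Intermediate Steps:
r(a, N) = -6 + 2*a (r(a, N) = 2*(a - 3) = 2*(-3 + a) = -6 + 2*a)
u = 49 (u = (3 + 4)*7 = 7*7 = 49)
I = 47/28 (I = 6/(-6 + 2*6) + 19/28 = 6/(-6 + 12) + 19*(1/28) = 6/6 + 19/28 = 6*(1/6) + 19/28 = 1 + 19/28 = 47/28 ≈ 1.6786)
u*I = 49*(47/28) = 329/4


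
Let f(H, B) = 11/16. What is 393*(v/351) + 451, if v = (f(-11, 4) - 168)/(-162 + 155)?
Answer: 6260591/13104 ≈ 477.76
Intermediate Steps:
f(H, B) = 11/16 (f(H, B) = 11*(1/16) = 11/16)
v = 2677/112 (v = (11/16 - 168)/(-162 + 155) = -2677/16/(-7) = -2677/16*(-1/7) = 2677/112 ≈ 23.902)
393*(v/351) + 451 = 393*((2677/112)/351) + 451 = 393*((2677/112)*(1/351)) + 451 = 393*(2677/39312) + 451 = 350687/13104 + 451 = 6260591/13104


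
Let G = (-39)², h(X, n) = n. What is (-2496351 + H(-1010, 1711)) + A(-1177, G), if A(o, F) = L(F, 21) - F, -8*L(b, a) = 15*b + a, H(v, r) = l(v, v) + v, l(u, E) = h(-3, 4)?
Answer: -5003465/2 ≈ -2.5017e+6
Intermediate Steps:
l(u, E) = 4
G = 1521
H(v, r) = 4 + v
L(b, a) = -15*b/8 - a/8 (L(b, a) = -(15*b + a)/8 = -(a + 15*b)/8 = -15*b/8 - a/8)
A(o, F) = -21/8 - 23*F/8 (A(o, F) = (-15*F/8 - ⅛*21) - F = (-15*F/8 - 21/8) - F = (-21/8 - 15*F/8) - F = -21/8 - 23*F/8)
(-2496351 + H(-1010, 1711)) + A(-1177, G) = (-2496351 + (4 - 1010)) + (-21/8 - 23/8*1521) = (-2496351 - 1006) + (-21/8 - 34983/8) = -2497357 - 8751/2 = -5003465/2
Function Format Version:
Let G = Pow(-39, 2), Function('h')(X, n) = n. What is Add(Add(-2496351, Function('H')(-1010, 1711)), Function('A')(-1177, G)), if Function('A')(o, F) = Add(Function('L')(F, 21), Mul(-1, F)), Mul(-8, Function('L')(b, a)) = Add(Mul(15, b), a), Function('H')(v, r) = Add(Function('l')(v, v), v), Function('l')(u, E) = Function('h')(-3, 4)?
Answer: Rational(-5003465, 2) ≈ -2.5017e+6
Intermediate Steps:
Function('l')(u, E) = 4
G = 1521
Function('H')(v, r) = Add(4, v)
Function('L')(b, a) = Add(Mul(Rational(-15, 8), b), Mul(Rational(-1, 8), a)) (Function('L')(b, a) = Mul(Rational(-1, 8), Add(Mul(15, b), a)) = Mul(Rational(-1, 8), Add(a, Mul(15, b))) = Add(Mul(Rational(-15, 8), b), Mul(Rational(-1, 8), a)))
Function('A')(o, F) = Add(Rational(-21, 8), Mul(Rational(-23, 8), F)) (Function('A')(o, F) = Add(Add(Mul(Rational(-15, 8), F), Mul(Rational(-1, 8), 21)), Mul(-1, F)) = Add(Add(Mul(Rational(-15, 8), F), Rational(-21, 8)), Mul(-1, F)) = Add(Add(Rational(-21, 8), Mul(Rational(-15, 8), F)), Mul(-1, F)) = Add(Rational(-21, 8), Mul(Rational(-23, 8), F)))
Add(Add(-2496351, Function('H')(-1010, 1711)), Function('A')(-1177, G)) = Add(Add(-2496351, Add(4, -1010)), Add(Rational(-21, 8), Mul(Rational(-23, 8), 1521))) = Add(Add(-2496351, -1006), Add(Rational(-21, 8), Rational(-34983, 8))) = Add(-2497357, Rational(-8751, 2)) = Rational(-5003465, 2)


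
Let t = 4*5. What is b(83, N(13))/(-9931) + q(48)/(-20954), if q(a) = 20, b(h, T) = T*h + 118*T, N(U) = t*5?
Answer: -210687010/104047087 ≈ -2.0249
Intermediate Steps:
t = 20
N(U) = 100 (N(U) = 20*5 = 100)
b(h, T) = 118*T + T*h
b(83, N(13))/(-9931) + q(48)/(-20954) = (100*(118 + 83))/(-9931) + 20/(-20954) = (100*201)*(-1/9931) + 20*(-1/20954) = 20100*(-1/9931) - 10/10477 = -20100/9931 - 10/10477 = -210687010/104047087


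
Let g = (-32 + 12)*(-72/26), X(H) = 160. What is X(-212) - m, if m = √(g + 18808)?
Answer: 160 - 2*√796978/13 ≈ 22.656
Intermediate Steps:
g = 720/13 (g = -(-1440)/26 = -20*(-36/13) = 720/13 ≈ 55.385)
m = 2*√796978/13 (m = √(720/13 + 18808) = √(245224/13) = 2*√796978/13 ≈ 137.34)
X(-212) - m = 160 - 2*√796978/13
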